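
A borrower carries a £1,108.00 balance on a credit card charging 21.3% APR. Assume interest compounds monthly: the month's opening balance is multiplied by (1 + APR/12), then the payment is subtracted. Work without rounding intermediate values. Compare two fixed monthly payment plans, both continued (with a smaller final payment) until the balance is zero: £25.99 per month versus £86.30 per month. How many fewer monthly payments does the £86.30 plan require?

66 fewer payments

Monthly rate r = 21.3%/12 = 1.775% = 0.01775.
At £25.99/mo: n = ⌈−ln(1 − rB₀/P)/ln(1+r)⌉ = 81 payments (last £8.88); total interest = total paid − £1,108.00 = £980.08.
At £86.30/mo: 15 payments (last £60.54); total interest £160.74.
Payments saved = 81 − 15 = 66.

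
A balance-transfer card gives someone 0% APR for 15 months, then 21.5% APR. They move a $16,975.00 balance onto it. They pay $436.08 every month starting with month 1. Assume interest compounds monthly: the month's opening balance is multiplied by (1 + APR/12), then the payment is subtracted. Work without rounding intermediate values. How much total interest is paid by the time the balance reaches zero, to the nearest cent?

$3,314.19

Promo months 1–15 at r₀ = 0%/12 = 0; months 16+ at r₁ = 21.5%/12 = 0.0179167.
After month 15 (no interest yet): B = $16,975.00 − 15·$436.08 = $10,433.80.
Then at r₁ with $436.08/mo: n₂ = −ln(1 − r₁·B/P)/ln(1+r₁) ≈ 31.52 → 32 more payments.
Total paid = 46·$436.08 + $229.51 = $20,289.19; interest = $20,289.19 − $16,975.00 = $3,314.19.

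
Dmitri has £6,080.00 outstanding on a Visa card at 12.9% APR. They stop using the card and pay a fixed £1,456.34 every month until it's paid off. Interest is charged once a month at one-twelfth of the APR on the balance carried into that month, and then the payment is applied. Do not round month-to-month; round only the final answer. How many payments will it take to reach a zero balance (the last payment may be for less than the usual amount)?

Monthly rate r = 12.9%/12 = 1.075% = 0.01075.
Recurrence: B ← B·(1+r) − £1,456.34.
Month 1: interest £65.36; balance after payment £4,689.02.
Month 2: interest £50.41; balance after payment £3,283.09.
Month 3: interest £35.29; balance after payment £1,862.04.
Month 4: interest £20.02; balance after payment £425.72.
Month 5: interest £4.58; balance after payment £0.00.

5 payments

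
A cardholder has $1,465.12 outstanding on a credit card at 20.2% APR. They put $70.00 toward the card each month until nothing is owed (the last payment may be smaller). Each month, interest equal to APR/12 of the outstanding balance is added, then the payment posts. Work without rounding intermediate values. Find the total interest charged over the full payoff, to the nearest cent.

Monthly rate r = 20.2%/12 = 1.68333% = 0.0168333.
Payoff takes n = ⌈−ln(1 − rB₀/P)/ln(1+r)⌉ = ⌈26.021⌉ = 27 payments; the last is $1.46.
Total paid = 26·$70.00 + $1.46 = $1,821.46.
Total interest = total paid − principal = $1,821.46 − $1,465.12 = $356.34.

$356.34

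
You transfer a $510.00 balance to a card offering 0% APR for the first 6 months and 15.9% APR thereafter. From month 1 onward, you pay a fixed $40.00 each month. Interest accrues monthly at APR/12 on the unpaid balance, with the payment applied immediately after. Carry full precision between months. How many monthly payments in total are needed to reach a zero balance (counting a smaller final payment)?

Promo months 1–6 at r₀ = 0%/12 = 0; months 7+ at r₁ = 15.9%/12 = 0.01325.
After month 6 (no interest yet): B = $510.00 − 6·$40.00 = $270.00.
Then at r₁ with $40.00/mo: n₂ = −ln(1 − r₁·B/P)/ln(1+r₁) ≈ 7.12 → 8 more payments.

14 months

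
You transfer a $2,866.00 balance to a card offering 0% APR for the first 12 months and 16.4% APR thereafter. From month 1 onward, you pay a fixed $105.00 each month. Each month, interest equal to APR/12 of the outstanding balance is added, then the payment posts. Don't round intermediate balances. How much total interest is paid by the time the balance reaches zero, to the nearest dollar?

Promo months 1–12 at r₀ = 0%/12 = 0; months 13+ at r₁ = 16.4%/12 = 0.0136667.
After month 12 (no interest yet): B = $2,866.00 − 12·$105.00 = $1,606.00.
Then at r₁ with $105.00/mo: n₂ = −ln(1 − r₁·B/P)/ln(1+r₁) ≈ 17.28 → 18 more payments.
Total paid = 29·$105.00 + $29.08 = $3,074.08; interest = $3,074.08 − $2,866.00 = $208.08.

$208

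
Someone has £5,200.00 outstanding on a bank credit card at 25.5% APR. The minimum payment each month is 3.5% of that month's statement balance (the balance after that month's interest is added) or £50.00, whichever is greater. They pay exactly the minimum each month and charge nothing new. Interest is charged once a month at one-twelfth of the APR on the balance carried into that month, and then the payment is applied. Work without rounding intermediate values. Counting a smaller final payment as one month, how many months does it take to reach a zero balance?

133 months

Monthly rate r = 25.5%/12 = 2.125% = 0.02125.
While 3.5% of the post-interest balance exceeds £50.00, each month B ← (B·(1+r))·(1 − 0.035), i.e. B shrinks by the factor (1+r)·0.965 = 0.98551.
This holds for months 1–90. Entering month 91 the balance is £1,397.49; 3.5% of the post-interest balance is now below £50.00, so the flat £50.00 minimum applies from here.
From month 91 a fixed £50.00 at rate r clears £1,397.49 in 43 more payments. Total: 90 + 43 = 133 months.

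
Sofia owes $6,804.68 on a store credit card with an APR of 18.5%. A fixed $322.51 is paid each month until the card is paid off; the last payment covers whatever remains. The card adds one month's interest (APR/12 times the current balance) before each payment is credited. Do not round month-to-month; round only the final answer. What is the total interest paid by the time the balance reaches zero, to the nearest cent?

Monthly rate r = 18.5%/12 = 1.54167% = 0.0154167.
Payoff takes n = ⌈−ln(1 − rB₀/P)/ln(1+r)⌉ = ⌈25.718⌉ = 26 payments; the last is $231.94.
Total paid = 25·$322.51 + $231.94 = $8,294.69.
Total interest = total paid − principal = $8,294.69 − $6,804.68 = $1,490.01.

$1,490.01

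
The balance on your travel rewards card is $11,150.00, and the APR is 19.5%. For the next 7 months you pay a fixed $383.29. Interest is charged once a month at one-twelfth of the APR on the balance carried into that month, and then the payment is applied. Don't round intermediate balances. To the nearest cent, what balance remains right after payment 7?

Monthly rate r = 19.5%/12 = 1.625% = 0.01625.
Each month: B ← B·(1+r) − $383.29.
Month 1: interest $181.19; balance after payment $10,947.90.
Month 2: interest $177.90; balance after payment $10,742.51.
Month 3: interest $174.57; balance after payment $10,533.79.
Month 4: interest $171.17; balance after payment $10,321.67.
Month 5: interest $167.73; balance after payment $10,106.11.
Month 6: interest $164.22; balance after payment $9,887.04.
Month 7: interest $160.66; balance after payment $9,664.42.

$9,664.42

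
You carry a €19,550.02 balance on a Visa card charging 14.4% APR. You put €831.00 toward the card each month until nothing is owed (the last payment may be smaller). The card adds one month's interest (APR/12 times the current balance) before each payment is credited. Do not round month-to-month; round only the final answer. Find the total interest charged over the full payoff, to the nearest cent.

€3,559.81

Monthly rate r = 14.4%/12 = 1.2% = 0.012.
Payoff takes n = ⌈−ln(1 − rB₀/P)/ln(1+r)⌉ = ⌈27.809⌉ = 28 payments; the last is €672.83.
Total paid = 27·€831.00 + €672.83 = €23,109.83.
Total interest = total paid − principal = €23,109.83 − €19,550.02 = €3,559.81.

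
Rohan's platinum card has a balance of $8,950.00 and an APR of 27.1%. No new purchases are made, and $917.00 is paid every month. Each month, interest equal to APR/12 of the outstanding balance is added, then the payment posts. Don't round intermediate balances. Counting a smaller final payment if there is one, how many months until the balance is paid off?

12 payments

Monthly rate r = 27.1%/12 = 2.25833% = 0.0225833.
Recurrence: B ← B·(1+r) − $917.00.
Month 1: interest $202.12; balance after payment $8,235.12.
Month 2: interest $185.98; balance after payment $7,504.10.
Closed form: n = −ln(1 − rB₀/P)/ln(1+r) = −ln(0.77958)/ln(1.02258) ≈ 11.150, so the balance reaches zero during payment 12.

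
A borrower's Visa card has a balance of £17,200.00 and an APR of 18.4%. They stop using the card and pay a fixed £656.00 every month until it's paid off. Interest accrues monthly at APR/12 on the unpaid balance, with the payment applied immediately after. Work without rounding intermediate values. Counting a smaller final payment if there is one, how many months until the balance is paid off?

Monthly rate r = 18.4%/12 = 1.53333% = 0.0153333.
Recurrence: B ← B·(1+r) − £656.00.
Month 1: interest £263.73; balance after payment £16,807.73.
Month 2: interest £257.72; balance after payment £16,409.45.
Closed form: n = −ln(1 − rB₀/P)/ln(1+r) = −ln(0.59797)/ln(1.01533) ≈ 33.792, so the balance reaches zero during payment 34.

34 months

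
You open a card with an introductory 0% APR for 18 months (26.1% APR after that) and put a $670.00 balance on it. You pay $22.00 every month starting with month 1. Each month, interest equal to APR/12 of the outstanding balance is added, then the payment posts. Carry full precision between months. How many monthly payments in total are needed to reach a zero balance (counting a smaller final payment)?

33 payments

Promo months 1–18 at r₀ = 0%/12 = 0; months 19+ at r₁ = 26.1%/12 = 0.02175.
After month 18 (no interest yet): B = $670.00 − 18·$22.00 = $274.00.
Then at r₁ with $22.00/mo: n₂ = −ln(1 − r₁·B/P)/ln(1+r₁) ≈ 14.68 → 15 more payments.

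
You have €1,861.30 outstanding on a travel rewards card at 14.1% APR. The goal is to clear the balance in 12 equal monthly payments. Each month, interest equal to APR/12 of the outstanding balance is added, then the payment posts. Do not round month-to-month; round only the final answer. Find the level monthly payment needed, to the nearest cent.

Monthly rate r = 14.1%/12 = 1.175% = 0.01175.
Level-payment amortization: P = B₀·r / (1 − (1+r)^(−n)) = 1861.30·0.01175 / (1 − 1.01175^(−12)).
Denominator 1 − (1+r)^(−12) = 0.130796546.
P = 21.8703 / 0.130796546 ≈ 167.21.

€167.21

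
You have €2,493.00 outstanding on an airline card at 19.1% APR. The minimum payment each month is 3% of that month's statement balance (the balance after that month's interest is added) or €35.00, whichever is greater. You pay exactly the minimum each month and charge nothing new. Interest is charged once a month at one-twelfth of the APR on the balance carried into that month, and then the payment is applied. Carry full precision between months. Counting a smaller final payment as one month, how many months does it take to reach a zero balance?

100 months

Monthly rate r = 19.1%/12 = 1.59167% = 0.0159167.
While 3% of the post-interest balance exceeds €35.00, each month B ← (B·(1+r))·(1 − 0.03), i.e. B shrinks by the factor (1+r)·0.97 = 0.98544.
This holds for months 1–53. Entering month 54 the balance is €1,145.78; 3% of the post-interest balance is now below €35.00, so the flat €35.00 minimum applies from here.
From month 54 a fixed €35.00 at rate r clears €1,145.78 in 47 more payments. Total: 53 + 47 = 100 months.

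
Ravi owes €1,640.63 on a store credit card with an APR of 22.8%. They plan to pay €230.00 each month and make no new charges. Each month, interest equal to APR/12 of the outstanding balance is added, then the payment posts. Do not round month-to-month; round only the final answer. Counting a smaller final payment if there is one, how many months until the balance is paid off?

Monthly rate r = 22.8%/12 = 1.9% = 0.019.
Recurrence: B ← B·(1+r) − €230.00.
Month 1: interest €31.17; balance after payment €1,441.80.
Month 2: interest €27.39; balance after payment €1,239.20.
Closed form: n = −ln(1 − rB₀/P)/ln(1+r) = −ln(0.86447)/ln(1.019) ≈ 7.738, so the balance reaches zero during payment 8.

8 months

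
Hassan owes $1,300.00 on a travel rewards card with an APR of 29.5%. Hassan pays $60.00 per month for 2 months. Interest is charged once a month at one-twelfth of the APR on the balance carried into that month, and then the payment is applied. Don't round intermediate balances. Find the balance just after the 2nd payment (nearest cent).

$1,243.23

Monthly rate r = 29.5%/12 = 2.45833% = 0.0245833.
Each month: B ← B·(1+r) − $60.00.
Month 1: interest $31.96; balance after payment $1,271.96.
Month 2: interest $31.27; balance after payment $1,243.23.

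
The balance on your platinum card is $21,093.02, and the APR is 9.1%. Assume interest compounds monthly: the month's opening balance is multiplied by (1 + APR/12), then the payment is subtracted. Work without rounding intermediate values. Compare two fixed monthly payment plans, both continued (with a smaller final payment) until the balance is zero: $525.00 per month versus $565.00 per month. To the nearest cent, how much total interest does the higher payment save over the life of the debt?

$360.86

Monthly rate r = 9.1%/12 = 0.758333% = 0.00758333.
At $525.00/mo: n = ⌈−ln(1 − rB₀/P)/ln(1+r)⌉ = 49 payments (last $52.43); total interest = total paid − $21,093.02 = $4,159.41.
At $565.00/mo: 45 payments (last $31.57); total interest $3,798.55.
Interest saved = $4,159.41 − $3,798.55 = $360.86.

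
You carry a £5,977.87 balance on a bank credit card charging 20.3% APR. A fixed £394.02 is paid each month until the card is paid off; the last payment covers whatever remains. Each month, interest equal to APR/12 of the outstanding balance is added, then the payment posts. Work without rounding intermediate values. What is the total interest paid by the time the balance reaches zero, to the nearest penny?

£989.23

Monthly rate r = 20.3%/12 = 1.69167% = 0.0169167.
Payoff takes n = ⌈−ln(1 − rB₀/P)/ln(1+r)⌉ = ⌈17.680⌉ = 18 payments; the last is £268.76.
Total paid = 17·£394.02 + £268.76 = £6,967.10.
Total interest = total paid − principal = £6,967.10 − £5,977.87 = £989.23.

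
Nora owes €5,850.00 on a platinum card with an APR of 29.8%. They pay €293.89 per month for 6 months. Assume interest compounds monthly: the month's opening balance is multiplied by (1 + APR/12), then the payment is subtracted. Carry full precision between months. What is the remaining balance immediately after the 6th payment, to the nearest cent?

Monthly rate r = 29.8%/12 = 2.48333% = 0.0248333.
Each month: B ← B·(1+r) − €293.89.
Month 1: interest €145.28; balance after payment €5,701.38.
Month 2: interest €141.58; balance after payment €5,549.08.
Month 3: interest €137.80; balance after payment €5,392.99.
Month 4: interest €133.93; balance after payment €5,233.03.
Month 5: interest €129.95; balance after payment €5,069.09.
Month 6: interest €125.88; balance after payment €4,901.08.

€4,901.08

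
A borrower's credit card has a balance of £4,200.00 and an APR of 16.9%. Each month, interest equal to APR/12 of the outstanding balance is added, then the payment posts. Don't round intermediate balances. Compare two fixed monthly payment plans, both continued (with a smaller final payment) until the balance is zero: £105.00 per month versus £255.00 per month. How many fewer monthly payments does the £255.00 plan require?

41 fewer payments

Monthly rate r = 16.9%/12 = 1.40833% = 0.0140833.
At £105.00/mo: n = ⌈−ln(1 − rB₀/P)/ln(1+r)⌉ = 60 payments (last £26.15); total interest = total paid − £4,200.00 = £2,021.15.
At £255.00/mo: 19 payments (last £222.34); total interest £612.34.
Payments saved = 60 − 19 = 41.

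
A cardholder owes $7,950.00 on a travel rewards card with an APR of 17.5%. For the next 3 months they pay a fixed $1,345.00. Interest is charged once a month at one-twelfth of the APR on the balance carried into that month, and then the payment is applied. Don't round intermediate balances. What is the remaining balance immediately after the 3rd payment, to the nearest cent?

Monthly rate r = 17.5%/12 = 1.45833% = 0.0145833.
Each month: B ← B·(1+r) − $1,345.00.
Month 1: interest $115.94; balance after payment $6,720.94.
Month 2: interest $98.01; balance after payment $5,473.95.
Month 3: interest $79.83; balance after payment $4,208.78.

$4,208.78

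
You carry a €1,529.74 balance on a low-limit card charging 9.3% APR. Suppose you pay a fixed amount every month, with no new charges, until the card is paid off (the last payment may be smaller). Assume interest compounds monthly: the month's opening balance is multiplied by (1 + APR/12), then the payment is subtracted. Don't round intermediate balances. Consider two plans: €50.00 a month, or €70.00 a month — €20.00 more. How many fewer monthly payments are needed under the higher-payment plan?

Monthly rate r = 9.3%/12 = 0.775% = 0.00775.
At €50.00/mo: n = ⌈−ln(1 − rB₀/P)/ln(1+r)⌉ = 36 payments (last €2.84); total interest = total paid − €1,529.74 = €223.10.
At €70.00/mo: 25 payments (last €2.56); total interest €152.82.
Payments saved = 36 − 25 = 11.

11 fewer payments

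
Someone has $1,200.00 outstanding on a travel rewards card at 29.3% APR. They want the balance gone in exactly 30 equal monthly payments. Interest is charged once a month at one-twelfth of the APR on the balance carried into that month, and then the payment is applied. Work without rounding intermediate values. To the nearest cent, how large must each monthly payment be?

Monthly rate r = 29.3%/12 = 2.44167% = 0.0244167.
Level-payment amortization: P = B₀·r / (1 − (1+r)^(−n)) = 1200.00·0.0244167 / (1 − 1.02442^(−30)).
Denominator 1 − (1+r)^(−30) = 0.515045568.
P = 29.3 / 0.515045568 ≈ 56.89.

$56.89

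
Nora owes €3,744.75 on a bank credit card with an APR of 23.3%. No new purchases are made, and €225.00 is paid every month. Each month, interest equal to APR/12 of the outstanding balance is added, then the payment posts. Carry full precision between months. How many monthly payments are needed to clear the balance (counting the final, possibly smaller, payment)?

21 months

Monthly rate r = 23.3%/12 = 1.94167% = 0.0194167.
Recurrence: B ← B·(1+r) − €225.00.
Month 1: interest €72.71; balance after payment €3,592.46.
Month 2: interest €69.75; balance after payment €3,437.21.
Closed form: n = −ln(1 − rB₀/P)/ln(1+r) = −ln(0.67684)/ln(1.01942) ≈ 20.297, so the balance reaches zero during payment 21.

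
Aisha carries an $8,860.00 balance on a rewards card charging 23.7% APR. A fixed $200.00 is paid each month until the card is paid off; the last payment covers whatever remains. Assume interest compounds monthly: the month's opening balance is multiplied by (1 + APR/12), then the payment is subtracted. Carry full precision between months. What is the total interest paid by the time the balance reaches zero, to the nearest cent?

Monthly rate r = 23.7%/12 = 1.975% = 0.01975.
Payoff takes n = ⌈−ln(1 − rB₀/P)/ln(1+r)⌉ = ⌈106.294⌉ = 107 payments; the last is $59.17.
Total paid = 106·$200.00 + $59.17 = $21,259.17.
Total interest = total paid − principal = $21,259.17 − $8,860.00 = $12,399.17.

$12,399.17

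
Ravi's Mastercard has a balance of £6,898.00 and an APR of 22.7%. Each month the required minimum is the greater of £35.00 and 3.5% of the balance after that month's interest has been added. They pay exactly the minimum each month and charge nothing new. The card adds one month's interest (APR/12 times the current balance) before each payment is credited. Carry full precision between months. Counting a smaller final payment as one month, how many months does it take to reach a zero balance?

Monthly rate r = 22.7%/12 = 1.89167% = 0.0189167.
While 3.5% of the post-interest balance exceeds £35.00, each month B ← (B·(1+r))·(1 − 0.035), i.e. B shrinks by the factor (1+r)·0.965 = 0.98325.
This holds for months 1–116. Entering month 117 the balance is £972.70; 3.5% of the post-interest balance is now below £35.00, so the flat £35.00 minimum applies from here.
From month 117 a fixed £35.00 at rate r clears £972.70 in 40 more payments. Total: 116 + 40 = 156 months.

156 months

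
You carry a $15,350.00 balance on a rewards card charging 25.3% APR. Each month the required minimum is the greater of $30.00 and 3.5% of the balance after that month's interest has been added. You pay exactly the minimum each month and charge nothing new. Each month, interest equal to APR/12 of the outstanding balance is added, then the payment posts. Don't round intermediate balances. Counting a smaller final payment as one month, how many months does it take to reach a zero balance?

240 months

Monthly rate r = 25.3%/12 = 2.10833% = 0.0210833.
While 3.5% of the post-interest balance exceeds $30.00, each month B ← (B·(1+r))·(1 − 0.035), i.e. B shrinks by the factor (1+r)·0.965 = 0.98535.
This holds for months 1–197. Entering month 198 the balance is $837.61; 3.5% of the post-interest balance is now below $30.00, so the flat $30.00 minimum applies from here.
From month 198 a fixed $30.00 at rate r clears $837.61 in 43 more payments. Total: 197 + 43 = 240 months.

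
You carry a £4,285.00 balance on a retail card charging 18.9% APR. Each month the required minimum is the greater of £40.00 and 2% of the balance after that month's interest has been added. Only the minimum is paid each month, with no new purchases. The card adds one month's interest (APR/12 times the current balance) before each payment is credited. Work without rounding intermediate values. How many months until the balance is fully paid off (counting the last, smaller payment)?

Monthly rate r = 18.9%/12 = 1.575% = 0.01575.
While 2% of the post-interest balance exceeds £40.00, each month B ← (B·(1+r))·(1 − 0.02), i.e. B shrinks by the factor (1+r)·0.98 = 0.99543.
This holds for months 1–170. Entering month 171 the balance is £1,968.54; 2% of the post-interest balance is now below £40.00, so the flat £40.00 minimum applies from here.
From month 171 a fixed £40.00 at rate r clears £1,968.54 in 96 more payments. Total: 170 + 96 = 266 months.

266 months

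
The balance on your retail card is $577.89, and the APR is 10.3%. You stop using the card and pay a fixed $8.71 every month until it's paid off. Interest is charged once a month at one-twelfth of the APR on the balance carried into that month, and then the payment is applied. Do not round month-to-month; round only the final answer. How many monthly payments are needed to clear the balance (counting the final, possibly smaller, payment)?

Monthly rate r = 10.3%/12 = 0.858333% = 0.00858333.
Recurrence: B ← B·(1+r) − $8.71.
Month 1: interest $4.96; balance after payment $574.14.
Month 2: interest $4.93; balance after payment $570.36.
Closed form: n = −ln(1 − rB₀/P)/ln(1+r) = −ln(0.43051)/ln(1.00858) ≈ 98.608, so the balance reaches zero during payment 99.

99 payments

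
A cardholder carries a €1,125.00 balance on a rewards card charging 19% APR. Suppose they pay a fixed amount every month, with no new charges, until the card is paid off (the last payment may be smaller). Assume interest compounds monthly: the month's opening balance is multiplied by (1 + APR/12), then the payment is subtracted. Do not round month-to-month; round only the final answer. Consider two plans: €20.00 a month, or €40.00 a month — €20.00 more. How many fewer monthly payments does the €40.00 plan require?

103 fewer payments

Monthly rate r = 19%/12 = 1.58333% = 0.0158333.
At €20.00/mo: n = ⌈−ln(1 − rB₀/P)/ln(1+r)⌉ = 141 payments (last €17.42); total interest = total paid − €1,125.00 = €1,692.42.
At €40.00/mo: 38 payments (last €20.72); total interest €375.72.
Payments saved = 141 − 38 = 103.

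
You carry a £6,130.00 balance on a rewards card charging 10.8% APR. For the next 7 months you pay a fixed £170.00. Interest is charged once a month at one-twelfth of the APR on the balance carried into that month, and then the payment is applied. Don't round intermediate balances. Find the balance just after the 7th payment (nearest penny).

Monthly rate r = 10.8%/12 = 0.9% = 0.009.
Each month: B ← B·(1+r) − £170.00.
Month 1: interest £55.17; balance after payment £6,015.17.
Month 2: interest £54.14; balance after payment £5,899.31.
Month 3: interest £53.09; balance after payment £5,782.40.
Month 4: interest £52.04; balance after payment £5,664.44.
Month 5: interest £50.98; balance after payment £5,545.42.
Month 6: interest £49.91; balance after payment £5,425.33.
Month 7: interest £48.83; balance after payment £5,304.16.

£5,304.16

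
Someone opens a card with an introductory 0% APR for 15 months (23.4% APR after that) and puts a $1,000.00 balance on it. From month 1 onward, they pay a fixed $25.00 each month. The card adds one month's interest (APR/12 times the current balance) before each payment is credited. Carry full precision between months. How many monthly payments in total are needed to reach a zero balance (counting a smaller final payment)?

Promo months 1–15 at r₀ = 0%/12 = 0; months 16+ at r₁ = 23.4%/12 = 0.0195.
After month 15 (no interest yet): B = $1,000.00 − 15·$25.00 = $625.00.
Then at r₁ with $25.00/mo: n₂ = −ln(1 − r₁·B/P)/ln(1+r₁) ≈ 34.61 → 35 more payments.

50 months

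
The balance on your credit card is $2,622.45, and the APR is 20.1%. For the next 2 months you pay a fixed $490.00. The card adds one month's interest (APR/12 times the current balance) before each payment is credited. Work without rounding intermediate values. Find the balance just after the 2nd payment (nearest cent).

Monthly rate r = 20.1%/12 = 1.675% = 0.01675.
Each month: B ← B·(1+r) − $490.00.
Month 1: interest $43.93; balance after payment $2,176.38.
Month 2: interest $36.45; balance after payment $1,722.83.

$1,722.83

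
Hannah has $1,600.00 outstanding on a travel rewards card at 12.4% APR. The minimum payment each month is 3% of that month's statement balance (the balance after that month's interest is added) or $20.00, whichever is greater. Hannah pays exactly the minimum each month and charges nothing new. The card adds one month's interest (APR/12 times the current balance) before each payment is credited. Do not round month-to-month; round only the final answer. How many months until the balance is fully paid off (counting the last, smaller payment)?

85 months

Monthly rate r = 12.4%/12 = 1.03333% = 0.0103333.
While 3% of the post-interest balance exceeds $20.00, each month B ← (B·(1+r))·(1 − 0.03), i.e. B shrinks by the factor (1+r)·0.97 = 0.98002.
This holds for months 1–44. Entering month 45 the balance is $658.45; 3% of the post-interest balance is now below $20.00, so the flat $20.00 minimum applies from here.
From month 45 a fixed $20.00 at rate r clears $658.45 in 41 more payments. Total: 44 + 41 = 85 months.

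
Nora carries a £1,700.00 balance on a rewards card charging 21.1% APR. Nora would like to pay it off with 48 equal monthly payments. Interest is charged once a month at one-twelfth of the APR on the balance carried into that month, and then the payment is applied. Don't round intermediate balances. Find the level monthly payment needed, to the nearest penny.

£52.73

Monthly rate r = 21.1%/12 = 1.75833% = 0.0175833.
Level-payment amortization: P = B₀·r / (1 − (1+r)^(−n)) = 1700.00·0.0175833 / (1 − 1.01758^(−48)).
Denominator 1 − (1+r)^(−48) = 0.566847614.
P = 29.8917 / 0.566847614 ≈ 52.73.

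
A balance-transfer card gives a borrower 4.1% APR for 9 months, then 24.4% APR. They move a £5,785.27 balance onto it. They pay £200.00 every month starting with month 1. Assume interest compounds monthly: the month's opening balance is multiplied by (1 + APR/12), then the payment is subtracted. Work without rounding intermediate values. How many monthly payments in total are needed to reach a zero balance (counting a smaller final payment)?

37 payments

Promo months 1–9 at r₀ = 4.1%/12 = 0.00341667; months 10+ at r₁ = 24.4%/12 = 0.0203333.
After month 9: iterate B ← B·(1+r₀) − £200.00 for 9 months → £4,140.82.
Then at r₁ with £200.00/mo: n₂ = −ln(1 − r₁·B/P)/ln(1+r₁) ≈ 27.15 → 28 more payments.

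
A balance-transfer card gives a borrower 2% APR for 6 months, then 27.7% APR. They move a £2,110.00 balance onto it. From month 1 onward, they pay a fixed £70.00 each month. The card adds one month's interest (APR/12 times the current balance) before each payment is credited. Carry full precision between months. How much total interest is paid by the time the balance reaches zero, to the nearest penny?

£854.37

Promo months 1–6 at r₀ = 2%/12 = 0.00166667; months 7+ at r₁ = 27.7%/12 = 0.0230833.
After month 6: iterate B ← B·(1+r₀) − £70.00 for 6 months → £1,709.43.
Then at r₁ with £70.00/mo: n₂ = −ln(1 − r₁·B/P)/ln(1+r₁) ≈ 36.35 → 37 more payments.
Total paid = 42·£70.00 + £24.37 = £2,964.37; interest = £2,964.37 − £2,110.00 = £854.37.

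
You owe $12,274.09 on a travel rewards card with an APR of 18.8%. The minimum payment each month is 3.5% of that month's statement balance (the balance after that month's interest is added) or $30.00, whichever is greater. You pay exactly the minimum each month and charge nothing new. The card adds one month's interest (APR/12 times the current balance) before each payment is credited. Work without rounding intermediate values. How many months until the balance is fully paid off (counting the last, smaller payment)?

171 months

Monthly rate r = 18.8%/12 = 1.56667% = 0.0156667.
While 3.5% of the post-interest balance exceeds $30.00, each month B ← (B·(1+r))·(1 − 0.035), i.e. B shrinks by the factor (1+r)·0.965 = 0.98012.
This holds for months 1–134. Entering month 135 the balance is $832.36; 3.5% of the post-interest balance is now below $30.00, so the flat $30.00 minimum applies from here.
From month 135 a fixed $30.00 at rate r clears $832.36 in 37 more payments. Total: 134 + 37 = 171 months.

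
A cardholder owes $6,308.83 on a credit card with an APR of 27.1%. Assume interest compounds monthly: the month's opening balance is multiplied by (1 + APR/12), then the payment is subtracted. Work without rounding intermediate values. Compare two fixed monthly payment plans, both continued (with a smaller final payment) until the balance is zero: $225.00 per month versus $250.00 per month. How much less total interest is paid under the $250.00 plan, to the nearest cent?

Monthly rate r = 27.1%/12 = 2.25833% = 0.0225833.
At $225.00/mo: n = ⌈−ln(1 − rB₀/P)/ln(1+r)⌉ = 45 payments (last $205.53); total interest = total paid − $6,308.83 = $3,796.70.
At $250.00/mo: 38 payments (last $195.76); total interest $3,136.93.
Interest saved = $3,796.70 − $3,136.93 = $659.77.

$659.77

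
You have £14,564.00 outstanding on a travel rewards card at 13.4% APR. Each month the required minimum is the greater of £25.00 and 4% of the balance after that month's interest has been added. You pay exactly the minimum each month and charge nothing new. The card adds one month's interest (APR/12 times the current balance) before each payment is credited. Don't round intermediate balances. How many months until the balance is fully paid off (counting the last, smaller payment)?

Monthly rate r = 13.4%/12 = 1.11667% = 0.0111667.
While 4% of the post-interest balance exceeds £25.00, each month B ← (B·(1+r))·(1 − 0.04), i.e. B shrinks by the factor (1+r)·0.96 = 0.97072.
This holds for months 1–107. Entering month 108 the balance is £605.81; 4% of the post-interest balance is now below £25.00, so the flat £25.00 minimum applies from here.
From month 108 a fixed £25.00 at rate r clears £605.81 in 29 more payments. Total: 107 + 29 = 136 months.

136 months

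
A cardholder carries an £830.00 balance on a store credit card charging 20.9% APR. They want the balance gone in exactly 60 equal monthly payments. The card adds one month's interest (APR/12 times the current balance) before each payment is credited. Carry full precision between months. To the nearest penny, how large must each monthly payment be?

£22.41

Monthly rate r = 20.9%/12 = 1.74167% = 0.0174167.
Level-payment amortization: P = B₀·r / (1 − (1+r)^(−n)) = 830.00·0.0174167 / (1 − 1.01742^(−60)).
Denominator 1 − (1+r)^(−60) = 0.645130121.
P = 14.4558 / 0.645130121 ≈ 22.41.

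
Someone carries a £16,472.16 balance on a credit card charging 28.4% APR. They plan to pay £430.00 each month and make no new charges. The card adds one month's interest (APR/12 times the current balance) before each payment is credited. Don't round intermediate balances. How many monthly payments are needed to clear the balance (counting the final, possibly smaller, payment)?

Monthly rate r = 28.4%/12 = 2.36667% = 0.0236667.
Recurrence: B ← B·(1+r) − £430.00.
Month 1: interest £389.84; balance after payment £16,432.00.
Month 2: interest £388.89; balance after payment £16,390.89.
Closed form: n = −ln(1 − rB₀/P)/ln(1+r) = −ln(0.093393)/ln(1.02367) ≈ 101.361, so the balance reaches zero during payment 102.

102 payments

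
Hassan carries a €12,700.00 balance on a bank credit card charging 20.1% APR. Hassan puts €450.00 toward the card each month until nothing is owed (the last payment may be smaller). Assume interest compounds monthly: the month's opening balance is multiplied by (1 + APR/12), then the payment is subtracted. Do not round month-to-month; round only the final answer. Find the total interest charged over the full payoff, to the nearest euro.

Monthly rate r = 20.1%/12 = 1.675% = 0.01675.
Payoff takes n = ⌈−ln(1 − rB₀/P)/ln(1+r)⌉ = ⌈38.530⌉ = 39 payments; the last is €239.31.
Total paid = 38·€450.00 + €239.31 = €17,339.31.
Total interest = total paid − principal = €17,339.31 − €12,700.00 = €4,639.31.

€4,639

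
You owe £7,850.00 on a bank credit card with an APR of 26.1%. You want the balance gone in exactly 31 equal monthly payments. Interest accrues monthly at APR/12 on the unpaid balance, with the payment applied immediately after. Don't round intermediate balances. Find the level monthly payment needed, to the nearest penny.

£350.76

Monthly rate r = 26.1%/12 = 2.175% = 0.02175.
Level-payment amortization: P = B₀·r / (1 − (1+r)^(−n)) = 7850.00·0.02175 / (1 − 1.02175^(−31)).
Denominator 1 − (1+r)^(−31) = 0.486765358.
P = 170.738 / 0.486765358 ≈ 350.76.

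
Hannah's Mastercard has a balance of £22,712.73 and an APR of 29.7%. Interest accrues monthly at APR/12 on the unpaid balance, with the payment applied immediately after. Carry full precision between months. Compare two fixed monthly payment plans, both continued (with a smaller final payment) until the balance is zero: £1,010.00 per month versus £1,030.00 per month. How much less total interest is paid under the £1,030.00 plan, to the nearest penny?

£349.08

Monthly rate r = 29.7%/12 = 2.475% = 0.02475.
At £1,010.00/mo: n = ⌈−ln(1 − rB₀/P)/ln(1+r)⌉ = 34 payments (last £267.55); total interest = total paid − £22,712.73 = £10,884.82.
At £1,030.00/mo: 33 payments (last £288.47); total interest £10,535.74.
Interest saved = £10,884.82 − £10,535.74 = £349.08.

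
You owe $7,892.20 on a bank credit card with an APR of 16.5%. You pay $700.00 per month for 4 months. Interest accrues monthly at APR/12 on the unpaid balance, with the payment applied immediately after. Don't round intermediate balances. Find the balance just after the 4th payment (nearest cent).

$5,477.02

Monthly rate r = 16.5%/12 = 1.375% = 0.01375.
Each month: B ← B·(1+r) − $700.00.
Month 1: interest $108.52; balance after payment $7,300.72.
Month 2: interest $100.38; balance after payment $6,701.10.
Month 3: interest $92.14; balance after payment $6,093.24.
Month 4: interest $83.78; balance after payment $5,477.02.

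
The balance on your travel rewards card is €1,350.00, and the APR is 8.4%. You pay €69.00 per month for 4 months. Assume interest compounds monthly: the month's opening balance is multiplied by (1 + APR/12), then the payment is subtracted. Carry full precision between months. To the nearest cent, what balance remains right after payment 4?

€1,109.29

Monthly rate r = 8.4%/12 = 0.7% = 0.007.
Each month: B ← B·(1+r) − €69.00.
Month 1: interest €9.45; balance after payment €1,290.45.
Month 2: interest €9.03; balance after payment €1,230.48.
Month 3: interest €8.61; balance after payment €1,170.10.
Month 4: interest €8.19; balance after payment €1,109.29.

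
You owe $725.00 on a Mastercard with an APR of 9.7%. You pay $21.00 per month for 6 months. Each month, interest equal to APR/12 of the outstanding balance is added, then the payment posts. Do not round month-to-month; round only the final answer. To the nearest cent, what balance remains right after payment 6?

$632.31

Monthly rate r = 9.7%/12 = 0.808333% = 0.00808333.
Each month: B ← B·(1+r) − $21.00.
Month 1: interest $5.86; balance after payment $709.86.
Month 2: interest $5.74; balance after payment $694.60.
Month 3: interest $5.61; balance after payment $679.21.
Month 4: interest $5.49; balance after payment $663.70.
Month 5: interest $5.36; balance after payment $648.07.
Month 6: interest $5.24; balance after payment $632.31.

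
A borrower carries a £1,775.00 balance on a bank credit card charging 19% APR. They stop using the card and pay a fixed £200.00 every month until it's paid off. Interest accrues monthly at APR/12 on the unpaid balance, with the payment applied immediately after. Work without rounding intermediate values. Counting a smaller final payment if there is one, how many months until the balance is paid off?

10 months

Monthly rate r = 19%/12 = 1.58333% = 0.0158333.
Recurrence: B ← B·(1+r) − £200.00.
Month 1: interest £28.10; balance after payment £1,603.10.
Month 2: interest £25.38; balance after payment £1,428.49.
Closed form: n = −ln(1 − rB₀/P)/ln(1+r) = −ln(0.85948)/ln(1.01583) ≈ 9.639, so the balance reaches zero during payment 10.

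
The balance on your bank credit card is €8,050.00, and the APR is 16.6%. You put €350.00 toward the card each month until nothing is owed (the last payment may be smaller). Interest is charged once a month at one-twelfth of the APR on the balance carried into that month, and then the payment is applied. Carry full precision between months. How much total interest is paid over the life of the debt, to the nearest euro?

€1,707

Monthly rate r = 16.6%/12 = 1.38333% = 0.0138333.
Payoff takes n = ⌈−ln(1 − rB₀/P)/ln(1+r)⌉ = ⌈27.876⌉ = 28 payments; the last is €306.73.
Total paid = 27·€350.00 + €306.73 = €9,756.73.
Total interest = total paid − principal = €9,756.73 − €8,050.00 = €1,706.73.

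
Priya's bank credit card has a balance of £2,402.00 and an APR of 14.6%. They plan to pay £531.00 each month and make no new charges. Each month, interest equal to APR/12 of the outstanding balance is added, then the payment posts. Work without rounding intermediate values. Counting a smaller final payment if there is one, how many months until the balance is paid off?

5 months

Monthly rate r = 14.6%/12 = 1.21667% = 0.0121667.
Recurrence: B ← B·(1+r) − £531.00.
Month 1: interest £29.22; balance after payment £1,900.22.
Month 2: interest £23.12; balance after payment £1,392.34.
Month 3: interest £16.94; balance after payment £878.28.
Month 4: interest £10.69; balance after payment £357.97.
Month 5: interest £4.36; balance after payment £0.00.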